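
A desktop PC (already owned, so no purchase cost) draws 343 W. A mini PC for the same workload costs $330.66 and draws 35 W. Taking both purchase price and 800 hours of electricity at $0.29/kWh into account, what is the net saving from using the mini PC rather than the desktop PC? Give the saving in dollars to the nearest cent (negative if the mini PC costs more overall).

desktop PC: $0.00 + (343/1000) kW × 800 h × $0.29 = $0.00 + $79.576 = $79.576
mini PC: $330.66 + (35/1000) kW × 800 h × $0.29 = $330.66 + $8.12 = $338.78
Saving = $79.576 − $338.78 = −$259.204 → -$259.20

-$259.20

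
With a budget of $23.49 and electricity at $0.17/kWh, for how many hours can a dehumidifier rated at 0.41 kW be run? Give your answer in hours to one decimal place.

Energy available = $23.49 ÷ $0.17/kWh = 138.1765 kWh
Hours = 138.1765 kWh ÷ 0.41 kW = 337.0 h

337.0 h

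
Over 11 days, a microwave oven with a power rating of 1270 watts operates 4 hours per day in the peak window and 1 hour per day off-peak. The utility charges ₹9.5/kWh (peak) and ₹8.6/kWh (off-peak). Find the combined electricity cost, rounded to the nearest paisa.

₹651.00

Peak energy = 1.27 kW × 4 h × 11 = 55.88 kWh
Off-peak energy = 1.27 kW × 1 h × 11 = 13.97 kWh
Cost = 55.88 × ₹9.5 + 13.97 × ₹8.6 = ₹530.86 + ₹120.142 = ₹651.00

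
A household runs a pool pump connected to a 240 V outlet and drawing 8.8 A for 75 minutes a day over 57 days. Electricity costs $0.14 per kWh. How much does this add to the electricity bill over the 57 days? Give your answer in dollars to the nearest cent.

$21.07

Power = 8.8 A × 240 V = 2112 W = 2.112 kW
Runtime = 75 min × 57 = 4275 min = 71.25 h
Energy = 2.112 kW × 71.25 h = 150.48 kWh
Cost = 150.48 kWh × $0.14/kWh = $21.07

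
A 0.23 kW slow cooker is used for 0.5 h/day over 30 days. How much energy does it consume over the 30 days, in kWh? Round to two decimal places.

3.45 kWh

Runtime = 0.5 h/day × 30 days = 15 h
Energy = 0.23 kW × 15 h = 3.45 kWh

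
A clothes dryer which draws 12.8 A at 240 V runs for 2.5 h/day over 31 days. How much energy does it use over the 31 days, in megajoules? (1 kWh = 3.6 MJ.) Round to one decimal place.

Power = 12.8 A × 240 V = 3072 W = 3.072 kW
Runtime = 2.5 h/day × 31 days = 77.5 h
Energy = 3.072 kW × 77.5 h = 238.08 kWh
= 238.08 × 3.6 MJ = 857.1 MJ

857.1 MJ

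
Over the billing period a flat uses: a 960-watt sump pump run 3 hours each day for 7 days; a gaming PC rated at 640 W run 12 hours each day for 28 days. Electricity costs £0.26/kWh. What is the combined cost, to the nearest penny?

sump pump: Runtime = 3 h/day × 7 days = 21 h
sump pump: 0.96 kW × 21 h = 20.16 kWh
gaming PC: Runtime = 12 h/day × 28 days = 336 h
gaming PC: 0.64 kW × 336 h = 215.04 kWh
Total energy = 235.2 kWh
Cost = 235.2 × £0.26 = £61.15

£61.15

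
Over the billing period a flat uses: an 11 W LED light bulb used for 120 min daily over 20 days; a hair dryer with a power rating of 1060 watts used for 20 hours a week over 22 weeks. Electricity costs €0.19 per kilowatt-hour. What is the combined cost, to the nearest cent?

LED light bulb: Runtime = 120 min × 20 = 2400 min = 40 h
LED light bulb: 0.011 kW × 40 h = 0.44 kWh
hair dryer: Runtime = 20 h/week × 22 weeks = 440 h
hair dryer: 1.06 kW × 440 h = 466.4 kWh
Total energy = 466.84 kWh
Cost = 466.84 × €0.19 = €88.70

€88.70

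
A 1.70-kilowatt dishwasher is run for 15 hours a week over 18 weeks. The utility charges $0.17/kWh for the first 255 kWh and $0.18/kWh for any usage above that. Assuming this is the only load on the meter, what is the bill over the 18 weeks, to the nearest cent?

Runtime = 15 h/week × 18 weeks = 270 h
Energy = 1.7 kW × 270 h = 459 kWh
Tier 1 (0–255 kWh): 255 × $0.17 = $43.35
Above 255 kWh: 204 × $0.18 = $36.72
Bill = $80.07

$80.07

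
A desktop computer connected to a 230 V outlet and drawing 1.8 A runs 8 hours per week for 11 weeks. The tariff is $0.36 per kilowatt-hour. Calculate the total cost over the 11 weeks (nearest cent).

$13.12

Power = 1.8 A × 230 V = 414 W = 0.414 kW
Runtime = 8 h/week × 11 weeks = 88 h
Energy = 0.414 kW × 88 h = 36.432 kWh
Cost = 36.432 kWh × $0.36/kWh = $13.12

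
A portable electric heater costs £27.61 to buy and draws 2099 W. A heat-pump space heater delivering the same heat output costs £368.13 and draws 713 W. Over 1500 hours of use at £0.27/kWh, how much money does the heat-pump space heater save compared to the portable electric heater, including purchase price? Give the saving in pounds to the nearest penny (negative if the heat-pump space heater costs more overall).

portable electric heater: £27.61 + (2099/1000) kW × 1500 h × £0.27 = £27.61 + £850.095 = £877.705
heat-pump space heater: £368.13 + (713/1000) kW × 1500 h × £0.27 = £368.13 + £288.765 = £656.895
Saving = £877.705 − £656.895 = £220.81

£220.81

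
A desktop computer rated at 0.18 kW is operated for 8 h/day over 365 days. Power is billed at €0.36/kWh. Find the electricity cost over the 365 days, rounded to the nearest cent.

Runtime = 8 h/day × 365 days = 2920 h
Energy = 0.18 kW × 2920 h = 525.6 kWh
Cost = 525.6 kWh × €0.36/kWh = €189.22

€189.22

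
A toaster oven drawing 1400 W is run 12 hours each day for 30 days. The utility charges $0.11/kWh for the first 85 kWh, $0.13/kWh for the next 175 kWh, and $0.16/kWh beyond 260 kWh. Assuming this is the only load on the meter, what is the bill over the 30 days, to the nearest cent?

$71.14

Runtime = 12 h/day × 30 days = 360 h
Energy = 1.4 kW × 360 h = 504 kWh
Tier 1 (0–85 kWh): 85 × $0.11 = $9.35
Tier 2 (85–260 kWh): 175 × $0.13 = $22.75
Above 260 kWh: 244 × $0.16 = $39.04
Bill = $71.14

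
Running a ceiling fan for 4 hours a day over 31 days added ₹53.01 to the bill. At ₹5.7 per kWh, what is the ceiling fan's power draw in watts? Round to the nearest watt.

75 W

Energy = ₹53.01 ÷ ₹5.7/kWh = 9.3 kWh
Runtime = 4 h/day × 31 days = 124 h
Power = 9.3 kWh ÷ 124 h = 0.075 kW = 75 W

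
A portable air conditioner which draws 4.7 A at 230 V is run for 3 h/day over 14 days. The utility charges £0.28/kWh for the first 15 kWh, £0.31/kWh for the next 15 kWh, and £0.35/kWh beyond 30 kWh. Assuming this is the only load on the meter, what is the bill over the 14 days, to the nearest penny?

£14.24

Power = 4.7 A × 230 V = 1081 W = 1.081 kW
Runtime = 3 h/day × 14 days = 42 h
Energy = 1.081 kW × 42 h = 45.402 kWh
Tier 1 (0–15 kWh): 15 × £0.28 = £4.2
Tier 2 (15–30 kWh): 15 × £0.31 = £4.65
Above 30 kWh: 15.402 × £0.35 = £5.3907
Bill = £14.24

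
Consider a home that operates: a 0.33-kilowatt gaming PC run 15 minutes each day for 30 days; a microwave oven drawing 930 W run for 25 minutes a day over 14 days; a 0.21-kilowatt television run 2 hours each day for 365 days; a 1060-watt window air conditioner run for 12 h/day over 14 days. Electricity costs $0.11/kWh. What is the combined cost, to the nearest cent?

gaming PC: Runtime = 15 min × 30 = 450 min = 7.5 h
gaming PC: 0.33 kW × 7.5 h = 2.475 kWh
microwave oven: Runtime = 25 min × 14 = 350 min = 5.833333… h
microwave oven: 0.93 kW × 5.833333… h = 5.425 kWh
television: Runtime = 2 h/day × 365 days = 730 h
television: 0.21 kW × 730 h = 153.3 kWh
window air conditioner: Runtime = 12 h/day × 14 days = 168 h
window air conditioner: 1.06 kW × 168 h = 178.08 kWh
Total energy = 339.28 kWh
Cost = 339.28 × $0.11 = $37.32

$37.32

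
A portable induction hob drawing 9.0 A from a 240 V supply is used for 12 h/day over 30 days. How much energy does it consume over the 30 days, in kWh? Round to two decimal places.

777.60 kWh

Power = 9.0 A × 240 V = 2160 W = 2.16 kW
Runtime = 12 h/day × 30 days = 360 h
Energy = 2.16 kW × 360 h = 777.6 kWh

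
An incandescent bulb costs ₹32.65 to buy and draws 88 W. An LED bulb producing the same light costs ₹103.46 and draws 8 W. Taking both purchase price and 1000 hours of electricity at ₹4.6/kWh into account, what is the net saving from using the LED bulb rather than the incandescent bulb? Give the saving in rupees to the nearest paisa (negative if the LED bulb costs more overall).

incandescent bulb: ₹32.65 + (88/1000) kW × 1000 h × ₹4.6 = ₹32.65 + ₹404.8 = ₹437.45
LED bulb: ₹103.46 + (8/1000) kW × 1000 h × ₹4.6 = ₹103.46 + ₹36.8 = ₹140.26
Saving = ₹437.45 − ₹140.26 = ₹297.19

₹297.19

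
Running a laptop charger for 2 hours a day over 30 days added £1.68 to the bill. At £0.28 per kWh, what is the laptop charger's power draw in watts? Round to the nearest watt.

100 W

Energy = £1.68 ÷ £0.28/kWh = 6 kWh
Runtime = 2 h/day × 30 days = 60 h
Power = 6 kWh ÷ 60 h = 0.1 kW = 100 W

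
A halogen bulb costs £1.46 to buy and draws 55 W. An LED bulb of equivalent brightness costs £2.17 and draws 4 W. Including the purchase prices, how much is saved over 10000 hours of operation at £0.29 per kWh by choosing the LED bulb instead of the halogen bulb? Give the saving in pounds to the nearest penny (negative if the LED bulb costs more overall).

£147.19

halogen bulb: £1.46 + (55/1000) kW × 10000 h × £0.29 = £1.46 + £159.5 = £160.96
LED bulb: £2.17 + (4/1000) kW × 10000 h × £0.29 = £2.17 + £11.6 = £13.77
Saving = £160.96 − £13.77 = £147.19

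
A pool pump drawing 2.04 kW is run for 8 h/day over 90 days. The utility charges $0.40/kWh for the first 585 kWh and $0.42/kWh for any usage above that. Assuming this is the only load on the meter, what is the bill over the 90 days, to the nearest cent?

$605.20

Runtime = 8 h/day × 90 days = 720 h
Energy = 2.04 kW × 720 h = 1468.8 kWh
Tier 1 (0–585 kWh): 585 × $0.40 = $234
Above 585 kWh: 883.8 × $0.42 = $371.196
Bill = $605.20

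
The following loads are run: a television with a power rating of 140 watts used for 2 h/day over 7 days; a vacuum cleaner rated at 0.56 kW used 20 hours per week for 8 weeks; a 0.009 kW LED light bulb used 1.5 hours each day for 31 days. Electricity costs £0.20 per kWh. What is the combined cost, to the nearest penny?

£18.40

television: Runtime = 2 h/day × 7 days = 14 h
television: 0.14 kW × 14 h = 1.96 kWh
vacuum cleaner: Runtime = 20 h/week × 8 weeks = 160 h
vacuum cleaner: 0.56 kW × 160 h = 89.6 kWh
LED light bulb: Runtime = 1.5 h/day × 31 days = 46.5 h
LED light bulb: 0.009 kW × 46.5 h = 0.4185 kWh
Total energy = 91.9785 kWh
Cost = 91.9785 × £0.20 = £18.40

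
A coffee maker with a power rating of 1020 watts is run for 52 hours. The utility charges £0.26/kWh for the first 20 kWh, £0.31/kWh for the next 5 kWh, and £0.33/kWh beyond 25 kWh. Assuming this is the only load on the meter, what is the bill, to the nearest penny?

£16.00

Energy = 1.02 kW × 52 h = 53.04 kWh
Tier 1 (0–20 kWh): 20 × £0.26 = £5.2
Tier 2 (20–25 kWh): 5 × £0.31 = £1.55
Above 25 kWh: 28.04 × £0.33 = £9.2532
Bill = £16.00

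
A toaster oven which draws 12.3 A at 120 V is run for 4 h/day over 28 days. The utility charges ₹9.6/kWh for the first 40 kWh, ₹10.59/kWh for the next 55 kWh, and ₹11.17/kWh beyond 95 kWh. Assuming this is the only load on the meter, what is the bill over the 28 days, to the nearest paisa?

₹1751.84

Power = 12.3 A × 120 V = 1476 W = 1.476 kW
Runtime = 4 h/day × 28 days = 112 h
Energy = 1.476 kW × 112 h = 165.312 kWh
Tier 1 (0–40 kWh): 40 × ₹9.6 = ₹384
Tier 2 (40–95 kWh): 55 × ₹10.59 = ₹582.45
Above 95 kWh: 70.312 × ₹11.17 = ₹785.38504
Bill = ₹1751.84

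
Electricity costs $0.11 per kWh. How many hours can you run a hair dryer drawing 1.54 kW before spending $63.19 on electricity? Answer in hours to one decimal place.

Energy available = $63.19 ÷ $0.11/kWh = 574.4545 kWh
Hours = 574.4545 kWh ÷ 1.54 kW = 373.0 h

373.0 h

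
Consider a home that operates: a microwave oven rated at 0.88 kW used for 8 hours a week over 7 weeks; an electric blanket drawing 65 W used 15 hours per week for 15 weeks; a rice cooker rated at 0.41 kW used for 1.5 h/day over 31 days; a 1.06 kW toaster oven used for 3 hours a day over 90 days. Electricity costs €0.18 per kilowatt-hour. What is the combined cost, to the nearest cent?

microwave oven: Runtime = 8 h/week × 7 weeks = 56 h
microwave oven: 0.88 kW × 56 h = 49.28 kWh
electric blanket: Runtime = 15 h/week × 15 weeks = 225 h
electric blanket: 0.065 kW × 225 h = 14.625 kWh
rice cooker: Runtime = 1.5 h/day × 31 days = 46.5 h
rice cooker: 0.41 kW × 46.5 h = 19.065 kWh
toaster oven: Runtime = 3 h/day × 90 days = 270 h
toaster oven: 1.06 kW × 270 h = 286.2 kWh
Total energy = 369.17 kWh
Cost = 369.17 × €0.18 = €66.45

€66.45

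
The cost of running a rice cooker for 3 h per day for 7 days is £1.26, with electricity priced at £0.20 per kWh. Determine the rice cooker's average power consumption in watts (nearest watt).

Energy = £1.26 ÷ £0.20/kWh = 6.3 kWh
Runtime = 3 h/day × 7 days = 21 h
Power = 6.3 kWh ÷ 21 h = 0.3 kW = 300 W

300 W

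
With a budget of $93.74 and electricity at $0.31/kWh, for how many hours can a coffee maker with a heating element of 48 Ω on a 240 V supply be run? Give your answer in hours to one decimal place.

Power = V²/R = 240²/48 = 1200 W = 1.2 kW
Energy available = $93.74 ÷ $0.31/kWh = 302.3871 kWh
Hours = 302.3871 kWh ÷ 1.2 kW = 252.0 h

252.0 h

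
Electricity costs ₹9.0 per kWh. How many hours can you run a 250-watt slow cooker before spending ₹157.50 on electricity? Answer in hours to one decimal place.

Energy available = ₹157.50 ÷ ₹9.0/kWh = 17.5 kWh
Hours = 17.5 kWh ÷ 0.25 kW = 70.0 h

70.0 h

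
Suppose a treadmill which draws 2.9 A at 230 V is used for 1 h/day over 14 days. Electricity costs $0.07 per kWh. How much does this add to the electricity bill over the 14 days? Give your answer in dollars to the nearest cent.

$0.65

Power = 2.9 A × 230 V = 667 W = 0.667 kW
Runtime = 1 h/day × 14 days = 14 h
Energy = 0.667 kW × 14 h = 9.338 kWh
Cost = 9.338 kWh × $0.07/kWh = $0.65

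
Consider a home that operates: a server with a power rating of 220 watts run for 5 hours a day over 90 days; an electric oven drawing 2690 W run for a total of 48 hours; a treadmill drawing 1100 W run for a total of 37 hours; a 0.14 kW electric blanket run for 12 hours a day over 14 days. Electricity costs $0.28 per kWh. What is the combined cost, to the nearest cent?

$81.86

server: Runtime = 5 h/day × 90 days = 450 h
server: 0.22 kW × 450 h = 99 kWh
electric oven: 2.69 kW × 48 h = 129.12 kWh
treadmill: 1.1 kW × 37 h = 40.7 kWh
electric blanket: Runtime = 12 h/day × 14 days = 168 h
electric blanket: 0.14 kW × 168 h = 23.52 kWh
Total energy = 292.34 kWh
Cost = 292.34 × $0.28 = $81.86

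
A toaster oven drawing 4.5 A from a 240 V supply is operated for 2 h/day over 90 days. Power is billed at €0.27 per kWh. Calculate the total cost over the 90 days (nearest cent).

€52.49

Power = 4.5 A × 240 V = 1080 W = 1.08 kW
Runtime = 2 h/day × 90 days = 180 h
Energy = 1.08 kW × 180 h = 194.4 kWh
Cost = 194.4 kWh × €0.27/kWh = €52.49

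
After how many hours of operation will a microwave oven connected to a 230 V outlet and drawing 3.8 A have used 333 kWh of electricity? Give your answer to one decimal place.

Power = 3.8 A × 230 V = 874 W = 0.874 kW
Hours = 333 kWh ÷ 0.874 kW = 381.0 h

381.0 h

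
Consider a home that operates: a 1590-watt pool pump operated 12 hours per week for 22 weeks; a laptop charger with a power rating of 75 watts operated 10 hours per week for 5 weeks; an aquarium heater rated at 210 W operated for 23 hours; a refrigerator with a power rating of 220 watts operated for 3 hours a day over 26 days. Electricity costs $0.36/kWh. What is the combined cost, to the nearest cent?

pool pump: Runtime = 12 h/week × 22 weeks = 264 h
pool pump: 1.59 kW × 264 h = 419.76 kWh
laptop charger: Runtime = 10 h/week × 5 weeks = 50 h
laptop charger: 0.075 kW × 50 h = 3.75 kWh
aquarium heater: 0.21 kW × 23 h = 4.83 kWh
refrigerator: Runtime = 3 h/day × 26 days = 78 h
refrigerator: 0.22 kW × 78 h = 17.16 kWh
Total energy = 445.5 kWh
Cost = 445.5 × $0.36 = $160.38

$160.38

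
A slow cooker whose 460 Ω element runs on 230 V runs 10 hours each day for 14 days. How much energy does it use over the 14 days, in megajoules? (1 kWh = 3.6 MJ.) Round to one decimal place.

58.0 MJ

Power = V²/R = 230²/460 = 115 W = 0.115 kW
Runtime = 10 h/day × 14 days = 140 h
Energy = 0.115 kW × 140 h = 16.1 kWh
= 16.1 × 3.6 MJ = 58.0 MJ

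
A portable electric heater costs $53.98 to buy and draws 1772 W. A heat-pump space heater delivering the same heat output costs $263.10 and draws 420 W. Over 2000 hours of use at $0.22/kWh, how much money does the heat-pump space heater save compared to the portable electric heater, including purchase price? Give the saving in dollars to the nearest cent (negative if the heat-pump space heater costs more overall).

portable electric heater: $53.98 + (1772/1000) kW × 2000 h × $0.22 = $53.98 + $779.68 = $833.66
heat-pump space heater: $263.10 + (420/1000) kW × 2000 h × $0.22 = $263.10 + $184.8 = $447.9
Saving = $833.66 − $447.9 = $385.76

$385.76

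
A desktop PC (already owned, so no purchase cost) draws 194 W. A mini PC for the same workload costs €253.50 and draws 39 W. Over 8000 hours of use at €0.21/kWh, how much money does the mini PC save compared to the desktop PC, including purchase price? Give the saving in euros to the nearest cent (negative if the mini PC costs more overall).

desktop PC: €0.00 + (194/1000) kW × 8000 h × €0.21 = €0.00 + €325.92 = €325.92
mini PC: €253.50 + (39/1000) kW × 8000 h × €0.21 = €253.50 + €65.52 = €319.02
Saving = €325.92 − €319.02 = €6.9

€6.90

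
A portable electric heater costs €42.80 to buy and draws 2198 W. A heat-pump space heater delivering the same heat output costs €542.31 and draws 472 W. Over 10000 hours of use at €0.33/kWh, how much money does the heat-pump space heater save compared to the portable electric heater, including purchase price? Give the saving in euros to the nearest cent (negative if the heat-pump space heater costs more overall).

portable electric heater: €42.80 + (2198/1000) kW × 10000 h × €0.33 = €42.80 + €7253.4 = €7296.2
heat-pump space heater: €542.31 + (472/1000) kW × 10000 h × €0.33 = €542.31 + €1557.6 = €2099.91
Saving = €7296.2 − €2099.91 = €5196.29

€5196.29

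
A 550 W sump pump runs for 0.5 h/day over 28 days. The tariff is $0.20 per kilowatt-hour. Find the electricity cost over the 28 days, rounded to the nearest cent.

$1.54

Runtime = 0.5 h/day × 28 days = 14 h
Energy = 0.55 kW × 14 h = 7.7 kWh
Cost = 7.7 kWh × $0.20/kWh = $1.54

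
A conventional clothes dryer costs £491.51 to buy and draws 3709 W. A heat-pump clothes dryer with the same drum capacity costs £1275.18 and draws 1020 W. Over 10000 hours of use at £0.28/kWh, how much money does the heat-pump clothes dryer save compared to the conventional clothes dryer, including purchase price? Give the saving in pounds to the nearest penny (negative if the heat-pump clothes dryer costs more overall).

£6745.53

conventional clothes dryer: £491.51 + (3709/1000) kW × 10000 h × £0.28 = £491.51 + £10385.2 = £10876.71
heat-pump clothes dryer: £1275.18 + (1020/1000) kW × 10000 h × £0.28 = £1275.18 + £2856 = £4131.18
Saving = £10876.71 − £4131.18 = £6745.53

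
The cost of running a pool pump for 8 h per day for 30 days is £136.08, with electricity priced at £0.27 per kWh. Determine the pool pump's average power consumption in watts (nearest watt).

Energy = £136.08 ÷ £0.27/kWh = 504 kWh
Runtime = 8 h/day × 30 days = 240 h
Power = 504 kWh ÷ 240 h = 2.1 kW = 2100 W

2100 W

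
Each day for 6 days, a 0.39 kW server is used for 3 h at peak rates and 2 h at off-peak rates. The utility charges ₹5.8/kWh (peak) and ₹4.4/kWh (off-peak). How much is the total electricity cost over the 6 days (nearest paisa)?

Peak energy = 0.39 kW × 3 h × 6 = 7.02 kWh
Off-peak energy = 0.39 kW × 2 h × 6 = 4.68 kWh
Cost = 7.02 × ₹5.8 + 4.68 × ₹4.4 = ₹40.716 + ₹20.592 = ₹61.31

₹61.31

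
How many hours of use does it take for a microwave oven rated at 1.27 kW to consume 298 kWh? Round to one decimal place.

Hours = 298 kWh ÷ 1.27 kW = 234.6 h

234.6 h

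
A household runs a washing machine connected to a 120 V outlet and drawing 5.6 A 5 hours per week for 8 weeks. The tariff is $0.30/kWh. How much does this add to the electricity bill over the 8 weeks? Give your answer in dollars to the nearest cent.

Power = 5.6 A × 120 V = 672 W = 0.672 kW
Runtime = 5 h/week × 8 weeks = 40 h
Energy = 0.672 kW × 40 h = 26.88 kWh
Cost = 26.88 kWh × $0.30/kWh = $8.06

$8.06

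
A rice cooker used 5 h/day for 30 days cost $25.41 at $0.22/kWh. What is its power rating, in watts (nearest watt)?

Energy = $25.41 ÷ $0.22/kWh = 115.5 kWh
Runtime = 5 h/day × 30 days = 150 h
Power = 115.5 kWh ÷ 150 h = 0.77 kW = 770 W

770 W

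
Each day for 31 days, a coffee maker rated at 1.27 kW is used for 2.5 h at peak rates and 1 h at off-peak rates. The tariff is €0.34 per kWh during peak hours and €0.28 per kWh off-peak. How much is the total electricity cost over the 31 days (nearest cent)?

€44.49

Peak energy = 1.27 kW × 2.5 h × 31 = 98.425 kWh
Off-peak energy = 1.27 kW × 1 h × 31 = 39.37 kWh
Cost = 98.425 × €0.34 + 39.37 × €0.28 = €33.4645 + €11.0236 = €44.49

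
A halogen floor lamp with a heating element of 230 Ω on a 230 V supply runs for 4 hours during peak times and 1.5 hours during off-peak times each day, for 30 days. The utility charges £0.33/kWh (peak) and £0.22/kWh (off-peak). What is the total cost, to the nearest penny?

Power = V²/R = 230²/230 = 230 W = 0.23 kW
Peak energy = 0.23 kW × 4 h × 30 = 27.6 kWh
Off-peak energy = 0.23 kW × 1.5 h × 30 = 10.35 kWh
Cost = 27.6 × £0.33 + 10.35 × £0.22 = £9.108 + £2.277 = £11.39

£11.39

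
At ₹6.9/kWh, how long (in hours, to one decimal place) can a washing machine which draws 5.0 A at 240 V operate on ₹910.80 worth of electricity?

110.0 h

Power = 5.0 A × 240 V = 1200 W = 1.2 kW
Energy available = ₹910.80 ÷ ₹6.9/kWh = 132 kWh
Hours = 132 kWh ÷ 1.2 kW = 110.0 h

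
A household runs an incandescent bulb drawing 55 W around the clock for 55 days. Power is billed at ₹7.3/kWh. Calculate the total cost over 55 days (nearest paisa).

₹529.98

Runtime = 24 h × 55 = 1320 h
Energy = 0.055 kW × 1320 h = 72.6 kWh
Cost = 72.6 kWh × ₹7.3/kWh = ₹529.98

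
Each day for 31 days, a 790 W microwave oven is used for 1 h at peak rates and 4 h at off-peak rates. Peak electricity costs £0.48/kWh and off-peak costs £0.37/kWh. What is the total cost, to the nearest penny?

Peak energy = 0.79 kW × 1 h × 31 = 24.49 kWh
Off-peak energy = 0.79 kW × 4 h × 31 = 97.96 kWh
Cost = 24.49 × £0.48 + 97.96 × £0.37 = £11.7552 + £36.2452 = £48.00

£48.00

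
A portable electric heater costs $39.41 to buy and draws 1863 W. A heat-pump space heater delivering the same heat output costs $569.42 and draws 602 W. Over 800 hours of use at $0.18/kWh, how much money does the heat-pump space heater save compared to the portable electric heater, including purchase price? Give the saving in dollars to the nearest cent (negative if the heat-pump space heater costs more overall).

-$348.43

portable electric heater: $39.41 + (1863/1000) kW × 800 h × $0.18 = $39.41 + $268.272 = $307.682
heat-pump space heater: $569.42 + (602/1000) kW × 800 h × $0.18 = $569.42 + $86.688 = $656.108
Saving = $307.682 − $656.108 = −$348.426 → -$348.43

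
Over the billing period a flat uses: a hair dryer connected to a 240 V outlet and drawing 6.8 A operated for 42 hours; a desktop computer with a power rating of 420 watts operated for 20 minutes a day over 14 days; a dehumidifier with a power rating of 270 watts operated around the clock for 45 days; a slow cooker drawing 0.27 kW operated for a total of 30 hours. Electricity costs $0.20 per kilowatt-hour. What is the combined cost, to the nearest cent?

hair dryer: Power = 6.8 A × 240 V = 1632 W = 1.632 kW
hair dryer: 1.632 kW × 42 h = 68.544 kWh
desktop computer: Runtime = 20 min × 14 = 280 min = 4.666666… h
desktop computer: 0.42 kW × 4.666666… h = 1.96 kWh
dehumidifier: Runtime = 24 h × 45 = 1080 h
dehumidifier: 0.27 kW × 1080 h = 291.6 kWh
slow cooker: 0.27 kW × 30 h = 8.1 kWh
Total energy = 370.204 kWh
Cost = 370.204 × $0.20 = $74.04

$74.04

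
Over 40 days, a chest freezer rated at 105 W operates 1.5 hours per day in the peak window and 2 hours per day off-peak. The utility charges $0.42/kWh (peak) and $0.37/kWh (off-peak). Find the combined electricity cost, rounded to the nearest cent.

Peak energy = 0.105 kW × 1.5 h × 40 = 6.3 kWh
Off-peak energy = 0.105 kW × 2 h × 40 = 8.4 kWh
Cost = 6.3 × $0.42 + 8.4 × $0.37 = $2.646 + $3.108 = $5.75

$5.75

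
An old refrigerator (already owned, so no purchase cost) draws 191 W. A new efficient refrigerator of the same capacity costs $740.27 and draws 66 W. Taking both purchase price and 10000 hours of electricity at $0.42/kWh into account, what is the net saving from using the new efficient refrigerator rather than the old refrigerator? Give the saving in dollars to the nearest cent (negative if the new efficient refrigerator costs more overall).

-$215.27

old refrigerator: $0.00 + (191/1000) kW × 10000 h × $0.42 = $0.00 + $802.2 = $802.2
new efficient refrigerator: $740.27 + (66/1000) kW × 10000 h × $0.42 = $740.27 + $277.2 = $1017.47
Saving = $802.2 − $1017.47 = −$215.27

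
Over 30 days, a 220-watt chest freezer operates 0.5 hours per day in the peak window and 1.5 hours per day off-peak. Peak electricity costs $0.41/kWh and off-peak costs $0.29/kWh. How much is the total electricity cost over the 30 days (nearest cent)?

Peak energy = 0.22 kW × 0.5 h × 30 = 3.3 kWh
Off-peak energy = 0.22 kW × 1.5 h × 30 = 9.9 kWh
Cost = 3.3 × $0.41 + 9.9 × $0.29 = $1.353 + $2.871 = $4.22

$4.22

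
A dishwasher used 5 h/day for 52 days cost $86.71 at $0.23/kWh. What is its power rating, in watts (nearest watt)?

1450 W

Energy = $86.71 ÷ $0.23/kWh = 377 kWh
Runtime = 5 h/day × 52 days = 260 h
Power = 377 kWh ÷ 260 h = 1.45 kW = 1450 W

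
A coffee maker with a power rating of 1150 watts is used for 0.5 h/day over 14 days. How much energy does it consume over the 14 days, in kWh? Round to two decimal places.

Runtime = 0.5 h/day × 14 days = 7 h
Energy = 1.15 kW × 7 h = 8.05 kWh

8.05 kWh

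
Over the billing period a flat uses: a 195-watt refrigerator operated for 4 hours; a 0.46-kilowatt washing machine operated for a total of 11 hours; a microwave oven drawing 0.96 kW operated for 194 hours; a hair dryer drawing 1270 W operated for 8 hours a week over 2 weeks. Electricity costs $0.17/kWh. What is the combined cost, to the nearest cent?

$36.11

refrigerator: 0.195 kW × 4 h = 0.78 kWh
washing machine: 0.46 kW × 11 h = 5.06 kWh
microwave oven: 0.96 kW × 194 h = 186.24 kWh
hair dryer: Runtime = 8 h/week × 2 weeks = 16 h
hair dryer: 1.27 kW × 16 h = 20.32 kWh
Total energy = 212.4 kWh
Cost = 212.4 × $0.17 = $36.11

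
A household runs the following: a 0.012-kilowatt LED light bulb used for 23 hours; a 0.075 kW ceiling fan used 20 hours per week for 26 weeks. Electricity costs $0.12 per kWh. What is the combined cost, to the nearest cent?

$4.71

LED light bulb: 0.012 kW × 23 h = 0.276 kWh
ceiling fan: Runtime = 20 h/week × 26 weeks = 520 h
ceiling fan: 0.075 kW × 520 h = 39 kWh
Total energy = 39.276 kWh
Cost = 39.276 × $0.12 = $4.71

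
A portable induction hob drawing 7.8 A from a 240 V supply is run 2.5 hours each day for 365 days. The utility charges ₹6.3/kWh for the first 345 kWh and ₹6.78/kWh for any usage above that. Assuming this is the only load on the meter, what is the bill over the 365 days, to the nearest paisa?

₹11416.00

Power = 7.8 A × 240 V = 1872 W = 1.872 kW
Runtime = 2.5 h/day × 365 days = 912.5 h
Energy = 1.872 kW × 912.5 h = 1708.2 kWh
Tier 1 (0–345 kWh): 345 × ₹6.3 = ₹2173.5
Above 345 kWh: 1363.2 × ₹6.78 = ₹9242.496
Bill = ₹11416.00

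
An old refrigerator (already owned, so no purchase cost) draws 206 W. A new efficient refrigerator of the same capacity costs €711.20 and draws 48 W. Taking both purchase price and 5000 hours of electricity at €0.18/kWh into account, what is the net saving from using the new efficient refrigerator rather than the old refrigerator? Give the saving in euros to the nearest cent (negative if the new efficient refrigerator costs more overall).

-€569.00

old refrigerator: €0.00 + (206/1000) kW × 5000 h × €0.18 = €0.00 + €185.4 = €185.4
new efficient refrigerator: €711.20 + (48/1000) kW × 5000 h × €0.18 = €711.20 + €43.2 = €754.4
Saving = €185.4 − €754.4 = −€569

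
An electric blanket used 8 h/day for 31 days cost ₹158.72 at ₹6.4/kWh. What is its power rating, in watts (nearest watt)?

100 W

Energy = ₹158.72 ÷ ₹6.4/kWh = 24.8 kWh
Runtime = 8 h/day × 31 days = 248 h
Power = 24.8 kWh ÷ 248 h = 0.1 kW = 100 W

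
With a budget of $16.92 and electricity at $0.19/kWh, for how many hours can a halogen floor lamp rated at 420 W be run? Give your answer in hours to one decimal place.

Energy available = $16.92 ÷ $0.19/kWh = 89.0526 kWh
Hours = 89.0526 kWh ÷ 0.42 kW = 212.0 h

212.0 h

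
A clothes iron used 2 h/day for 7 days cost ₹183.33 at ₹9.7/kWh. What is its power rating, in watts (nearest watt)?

1350 W

Energy = ₹183.33 ÷ ₹9.7/kWh = 18.9 kWh
Runtime = 2 h/day × 7 days = 14 h
Power = 18.9 kWh ÷ 14 h = 1.35 kW = 1350 W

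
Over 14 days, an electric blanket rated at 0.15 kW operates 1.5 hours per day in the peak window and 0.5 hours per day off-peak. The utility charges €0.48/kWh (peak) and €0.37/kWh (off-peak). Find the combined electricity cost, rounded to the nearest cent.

Peak energy = 0.15 kW × 1.5 h × 14 = 3.15 kWh
Off-peak energy = 0.15 kW × 0.5 h × 14 = 1.05 kWh
Cost = 3.15 × €0.48 + 1.05 × €0.37 = €1.512 + €0.3885 = €1.90

€1.90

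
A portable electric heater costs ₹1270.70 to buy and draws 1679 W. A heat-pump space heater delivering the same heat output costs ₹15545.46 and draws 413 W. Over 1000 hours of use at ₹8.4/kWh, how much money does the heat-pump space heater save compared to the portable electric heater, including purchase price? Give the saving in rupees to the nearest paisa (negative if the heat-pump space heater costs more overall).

portable electric heater: ₹1270.70 + (1679/1000) kW × 1000 h × ₹8.4 = ₹1270.70 + ₹14103.6 = ₹15374.3
heat-pump space heater: ₹15545.46 + (413/1000) kW × 1000 h × ₹8.4 = ₹15545.46 + ₹3469.2 = ₹19014.66
Saving = ₹15374.3 − ₹19014.66 = −₹3640.36

-₹3640.36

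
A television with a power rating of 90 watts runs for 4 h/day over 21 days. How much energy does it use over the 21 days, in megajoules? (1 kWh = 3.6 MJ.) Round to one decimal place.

27.2 MJ

Runtime = 4 h/day × 21 days = 84 h
Energy = 0.09 kW × 84 h = 7.56 kWh
= 7.56 × 3.6 MJ = 27.2 MJ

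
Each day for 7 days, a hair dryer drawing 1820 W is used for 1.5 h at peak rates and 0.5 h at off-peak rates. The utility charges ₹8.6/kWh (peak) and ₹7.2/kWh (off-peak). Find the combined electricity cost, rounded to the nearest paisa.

₹210.21

Peak energy = 1.82 kW × 1.5 h × 7 = 19.11 kWh
Off-peak energy = 1.82 kW × 0.5 h × 7 = 6.37 kWh
Cost = 19.11 × ₹8.6 + 6.37 × ₹7.2 = ₹164.346 + ₹45.864 = ₹210.21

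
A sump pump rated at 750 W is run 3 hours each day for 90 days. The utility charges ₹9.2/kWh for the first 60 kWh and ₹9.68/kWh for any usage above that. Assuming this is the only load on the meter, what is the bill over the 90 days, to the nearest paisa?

Runtime = 3 h/day × 90 days = 270 h
Energy = 0.75 kW × 270 h = 202.5 kWh
Tier 1 (0–60 kWh): 60 × ₹9.2 = ₹552
Above 60 kWh: 142.5 × ₹9.68 = ₹1379.4
Bill = ₹1931.40

₹1931.40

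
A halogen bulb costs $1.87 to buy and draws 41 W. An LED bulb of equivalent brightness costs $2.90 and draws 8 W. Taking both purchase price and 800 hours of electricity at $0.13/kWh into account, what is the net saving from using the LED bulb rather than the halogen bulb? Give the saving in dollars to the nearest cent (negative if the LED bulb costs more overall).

$2.40

halogen bulb: $1.87 + (41/1000) kW × 800 h × $0.13 = $1.87 + $4.264 = $6.134
LED bulb: $2.90 + (8/1000) kW × 800 h × $0.13 = $2.90 + $0.832 = $3.732
Saving = $6.134 − $3.732 = $2.402 → $2.40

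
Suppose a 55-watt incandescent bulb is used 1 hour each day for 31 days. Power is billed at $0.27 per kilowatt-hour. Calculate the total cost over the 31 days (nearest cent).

Runtime = 1 h/day × 31 days = 31 h
Energy = 0.055 kW × 31 h = 1.705 kWh
Cost = 1.705 kWh × $0.27/kWh = $0.46

$0.46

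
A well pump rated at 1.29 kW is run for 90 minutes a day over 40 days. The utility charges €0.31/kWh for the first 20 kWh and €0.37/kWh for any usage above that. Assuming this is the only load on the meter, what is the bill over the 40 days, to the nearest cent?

€27.44

Runtime = 90 min × 40 = 3600 min = 60 h
Energy = 1.29 kW × 60 h = 77.4 kWh
Tier 1 (0–20 kWh): 20 × €0.31 = €6.2
Above 20 kWh: 57.4 × €0.37 = €21.238
Bill = €27.44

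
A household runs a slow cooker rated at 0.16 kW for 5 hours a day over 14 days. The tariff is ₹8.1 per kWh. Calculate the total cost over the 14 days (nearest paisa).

₹90.72

Runtime = 5 h/day × 14 days = 70 h
Energy = 0.16 kW × 70 h = 11.2 kWh
Cost = 11.2 kWh × ₹8.1/kWh = ₹90.72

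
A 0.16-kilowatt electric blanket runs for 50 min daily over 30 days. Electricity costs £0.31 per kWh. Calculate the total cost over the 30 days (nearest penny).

£1.24

Runtime = 50 min × 30 = 1500 min = 25 h
Energy = 0.16 kW × 25 h = 4 kWh
Cost = 4 kWh × £0.31/kWh = £1.24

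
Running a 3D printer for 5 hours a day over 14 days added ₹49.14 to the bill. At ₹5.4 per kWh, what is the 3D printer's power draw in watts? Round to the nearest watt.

130 W

Energy = ₹49.14 ÷ ₹5.4/kWh = 9.1 kWh
Runtime = 5 h/day × 14 days = 70 h
Power = 9.1 kWh ÷ 70 h = 0.13 kW = 130 W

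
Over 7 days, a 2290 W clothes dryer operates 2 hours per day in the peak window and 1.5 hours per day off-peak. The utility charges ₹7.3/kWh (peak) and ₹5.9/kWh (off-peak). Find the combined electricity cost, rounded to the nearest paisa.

₹375.90

Peak energy = 2.29 kW × 2 h × 7 = 32.06 kWh
Off-peak energy = 2.29 kW × 1.5 h × 7 = 24.045 kWh
Cost = 32.06 × ₹7.3 + 24.045 × ₹5.9 = ₹234.038 + ₹141.8655 = ₹375.90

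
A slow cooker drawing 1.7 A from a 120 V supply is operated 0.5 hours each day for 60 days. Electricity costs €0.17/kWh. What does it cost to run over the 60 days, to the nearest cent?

Power = 1.7 A × 120 V = 204 W = 0.204 kW
Runtime = 0.5 h/day × 60 days = 30 h
Energy = 0.204 kW × 30 h = 6.12 kWh
Cost = 6.12 kWh × €0.17/kWh = €1.04

€1.04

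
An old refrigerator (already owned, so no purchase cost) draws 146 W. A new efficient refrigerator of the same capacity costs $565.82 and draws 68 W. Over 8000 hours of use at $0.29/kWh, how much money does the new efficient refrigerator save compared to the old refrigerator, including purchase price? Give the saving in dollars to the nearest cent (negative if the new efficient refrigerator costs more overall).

-$384.86

old refrigerator: $0.00 + (146/1000) kW × 8000 h × $0.29 = $0.00 + $338.72 = $338.72
new efficient refrigerator: $565.82 + (68/1000) kW × 8000 h × $0.29 = $565.82 + $157.76 = $723.58
Saving = $338.72 − $723.58 = −$384.86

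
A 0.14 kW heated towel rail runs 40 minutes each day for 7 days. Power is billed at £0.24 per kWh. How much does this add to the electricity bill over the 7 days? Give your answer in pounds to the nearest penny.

Runtime = 40 min × 7 = 280 min = 4.666666… h
Energy = 0.14 kW × 4.666666… h = 0.653333… kWh
Cost = 0.653333… kWh × £0.24/kWh = £0.16

£0.16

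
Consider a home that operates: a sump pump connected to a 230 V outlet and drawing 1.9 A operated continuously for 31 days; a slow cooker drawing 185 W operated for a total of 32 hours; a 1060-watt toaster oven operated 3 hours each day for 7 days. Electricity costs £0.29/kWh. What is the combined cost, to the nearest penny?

£102.46

sump pump: Power = 1.9 A × 230 V = 437 W = 0.437 kW
sump pump: Runtime = 24 h × 31 = 744 h
sump pump: 0.437 kW × 744 h = 325.128 kWh
slow cooker: 0.185 kW × 32 h = 5.92 kWh
toaster oven: Runtime = 3 h/day × 7 days = 21 h
toaster oven: 1.06 kW × 21 h = 22.26 kWh
Total energy = 353.308 kWh
Cost = 353.308 × £0.29 = £102.46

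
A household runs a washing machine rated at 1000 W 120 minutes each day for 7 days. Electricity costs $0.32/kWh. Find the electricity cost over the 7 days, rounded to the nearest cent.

$4.48

Runtime = 120 min × 7 = 840 min = 14 h
Energy = 1 kW × 14 h = 14 kWh
Cost = 14 kWh × $0.32/kWh = $4.48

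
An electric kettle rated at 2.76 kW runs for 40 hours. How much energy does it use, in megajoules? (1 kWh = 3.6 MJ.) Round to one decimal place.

Energy = 2.76 kW × 40 h = 110.4 kWh
= 110.4 × 3.6 MJ = 397.4 MJ

397.4 MJ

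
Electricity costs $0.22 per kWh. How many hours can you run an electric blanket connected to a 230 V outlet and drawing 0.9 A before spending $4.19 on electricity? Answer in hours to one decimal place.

Power = 0.9 A × 230 V = 207 W = 0.207 kW
Energy available = $4.19 ÷ $0.22/kWh = 19.0455 kWh
Hours = 19.0455 kWh ÷ 0.207 kW = 92.0 h

92.0 h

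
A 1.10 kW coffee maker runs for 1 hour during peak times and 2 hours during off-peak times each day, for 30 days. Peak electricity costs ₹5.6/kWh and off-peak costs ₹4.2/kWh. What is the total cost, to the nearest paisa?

Peak energy = 1.1 kW × 1 h × 30 = 33 kWh
Off-peak energy = 1.1 kW × 2 h × 30 = 66 kWh
Cost = 33 × ₹5.6 + 66 × ₹4.2 = ₹184.8 + ₹277.2 = ₹462.00

₹462.00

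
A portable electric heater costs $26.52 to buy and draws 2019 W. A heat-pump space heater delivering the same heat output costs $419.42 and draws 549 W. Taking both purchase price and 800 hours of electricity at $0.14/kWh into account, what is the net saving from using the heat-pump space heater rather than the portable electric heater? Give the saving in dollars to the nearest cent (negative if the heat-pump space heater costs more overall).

-$228.26

portable electric heater: $26.52 + (2019/1000) kW × 800 h × $0.14 = $26.52 + $226.128 = $252.648
heat-pump space heater: $419.42 + (549/1000) kW × 800 h × $0.14 = $419.42 + $61.488 = $480.908
Saving = $252.648 − $480.908 = −$228.26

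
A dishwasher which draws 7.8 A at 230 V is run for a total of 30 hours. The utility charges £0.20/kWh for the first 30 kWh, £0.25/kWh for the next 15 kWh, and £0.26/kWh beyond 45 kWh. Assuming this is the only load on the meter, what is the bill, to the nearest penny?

£12.04

Power = 7.8 A × 230 V = 1794 W = 1.794 kW
Energy = 1.794 kW × 30 h = 53.82 kWh
Tier 1 (0–30 kWh): 30 × £0.20 = £6
Tier 2 (30–45 kWh): 15 × £0.25 = £3.75
Above 45 kWh: 8.82 × £0.26 = £2.2932
Bill = £12.04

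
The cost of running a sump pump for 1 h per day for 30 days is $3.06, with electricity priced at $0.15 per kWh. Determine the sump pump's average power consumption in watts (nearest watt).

Energy = $3.06 ÷ $0.15/kWh = 20.4 kWh
Runtime = 1 h/day × 30 days = 30 h
Power = 20.4 kWh ÷ 30 h = 0.68 kW = 680 W

680 W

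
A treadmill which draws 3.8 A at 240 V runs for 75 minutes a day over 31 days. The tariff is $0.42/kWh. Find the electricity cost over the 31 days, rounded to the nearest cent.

$14.84

Power = 3.8 A × 240 V = 912 W = 0.912 kW
Runtime = 75 min × 31 = 2325 min = 38.75 h
Energy = 0.912 kW × 38.75 h = 35.34 kWh
Cost = 35.34 kWh × $0.42/kWh = $14.84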